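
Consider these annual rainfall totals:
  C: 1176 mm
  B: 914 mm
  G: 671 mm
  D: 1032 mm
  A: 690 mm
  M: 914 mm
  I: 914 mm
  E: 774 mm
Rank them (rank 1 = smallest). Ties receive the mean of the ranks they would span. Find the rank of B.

Sorted (ascending): 671, 690, 774, 914, 914, 914, 1032, 1176
The 3 values of 914 occupy positions 4–6 → average rank 5.
B has value 914 mm → rank 5.

5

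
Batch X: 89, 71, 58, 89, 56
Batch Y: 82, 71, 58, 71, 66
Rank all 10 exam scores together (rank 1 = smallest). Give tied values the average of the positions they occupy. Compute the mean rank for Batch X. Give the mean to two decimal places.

5.70

Sorted (ascending): 56, 58, 58, 66, 71, 71, 71, 82, 89, 89
The 2 values of 58 occupy positions 2–3 → average rank (2+3)/2 = 2.5.
The 3 values of 71 occupy positions 5–7 → average rank 6.
The 2 values of 89 occupy positions 9–10 → average rank (9+10)/2 = 9.5.
Batch X values → pooled ranks: 89→9.5, 71→6, 58→2.5, 89→9.5, 56→1
Mean rank = (9.5 + 6 + 2.5 + 9.5 + 1) / 5 = 5.70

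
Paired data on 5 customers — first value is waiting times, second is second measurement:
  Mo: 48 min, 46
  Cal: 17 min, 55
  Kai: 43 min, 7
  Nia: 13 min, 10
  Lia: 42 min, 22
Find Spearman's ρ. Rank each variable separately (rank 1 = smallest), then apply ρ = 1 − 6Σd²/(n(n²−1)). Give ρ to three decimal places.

Ranks of variable 1: 5, 2, 4, 1, 3
Ranks of variable 2: 4, 5, 1, 2, 3
d = r₁ − r₂: 1, -3, 3, -1, 0
d²: 1, 9, 9, 1, 0; Σd² = 20
ρ = 1 − 6·20/(5·24) = 1 − 120/120 = 0.000

0.000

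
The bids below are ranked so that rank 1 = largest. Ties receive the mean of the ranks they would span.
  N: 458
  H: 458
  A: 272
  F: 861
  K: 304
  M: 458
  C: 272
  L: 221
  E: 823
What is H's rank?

Sorted (descending): 861, 823, 458, 458, 458, 304, 272, 272, 221
The 3 values of 458 occupy positions 3–5 → average rank 4.
The 2 values of 272 occupy positions 7–8 → average rank (7+8)/2 = 7.5.
H has value 458 → rank 4.

4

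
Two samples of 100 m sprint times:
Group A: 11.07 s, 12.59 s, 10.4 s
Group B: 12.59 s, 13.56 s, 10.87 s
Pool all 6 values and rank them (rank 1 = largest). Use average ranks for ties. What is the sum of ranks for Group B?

Sorted (descending): 13.56, 12.59, 12.59, 11.07, 10.87, 10.4
The 2 values of 12.59 occupy positions 2–3 → average rank (2+3)/2 = 2.5.
Group B values → pooled ranks: 12.59→2.5, 13.56→1, 10.87→5
Rank sum = 2.5 + 1 + 5 = 8.5

8.5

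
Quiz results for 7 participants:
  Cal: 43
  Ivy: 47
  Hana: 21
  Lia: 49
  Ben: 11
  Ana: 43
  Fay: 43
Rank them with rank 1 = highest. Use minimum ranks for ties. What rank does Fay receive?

3

Sorted (descending): 49, 47, 43, 43, 43, 21, 11
The 3 values of 43 occupy positions 3–5 → each gets rank 3.
Fay has value 43 → rank 3.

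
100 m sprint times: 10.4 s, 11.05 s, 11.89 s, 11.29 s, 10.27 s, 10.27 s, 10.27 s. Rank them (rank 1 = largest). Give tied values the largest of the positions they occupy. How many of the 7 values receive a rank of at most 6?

4

Sorted (descending): 11.89, 11.29, 11.05, 10.4, 10.27, 10.27, 10.27
The 3 values of 10.27 occupy positions 5–7 → each gets rank 7.
Ranks ≤ 6: {1, 2, 3, 4} → 4 values.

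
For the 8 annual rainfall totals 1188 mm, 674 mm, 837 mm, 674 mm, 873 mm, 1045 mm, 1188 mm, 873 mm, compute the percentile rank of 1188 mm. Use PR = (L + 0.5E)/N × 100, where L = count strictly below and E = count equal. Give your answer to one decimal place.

N = 8.
Strictly below 1188: 6. Equal to 1188: 2.
PR = (6 + 0.5·2)/8 × 100 = 87.5

87.5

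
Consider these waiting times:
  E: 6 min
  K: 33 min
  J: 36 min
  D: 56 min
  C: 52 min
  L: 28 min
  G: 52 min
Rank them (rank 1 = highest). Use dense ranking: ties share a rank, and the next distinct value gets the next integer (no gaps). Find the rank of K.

Sorted (descending): 56, 52, 52, 36, 33, 28, 6
The 2 values of 52 share dense rank 2.
Remaining distinct values take the next consecutive integers.
K has value 33 min → rank 4.

4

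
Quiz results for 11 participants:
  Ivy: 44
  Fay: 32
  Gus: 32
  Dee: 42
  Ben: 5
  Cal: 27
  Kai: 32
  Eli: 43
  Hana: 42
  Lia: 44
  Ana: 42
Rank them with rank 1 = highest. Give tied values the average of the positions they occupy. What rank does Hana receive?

Sorted (descending): 44, 44, 43, 42, 42, 42, 32, 32, 32, 27, 5
The 2 values of 44 occupy positions 1–2 → average rank (1+2)/2 = 1.5.
The 3 values of 42 occupy positions 4–6 → average rank 5.
The 3 values of 32 occupy positions 7–9 → average rank 8.
Hana has value 42 → rank 5.

5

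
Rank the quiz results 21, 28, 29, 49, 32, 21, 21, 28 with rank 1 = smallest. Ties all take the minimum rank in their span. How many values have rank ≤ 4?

Sorted (ascending): 21, 21, 21, 28, 28, 29, 32, 49
The 3 values of 21 occupy positions 1–3 → each gets rank 1.
The 2 values of 28 occupy positions 4–5 → each gets rank 4.
Ranks ≤ 4: {1, 1, 1, 4, 4} → 5 values.

5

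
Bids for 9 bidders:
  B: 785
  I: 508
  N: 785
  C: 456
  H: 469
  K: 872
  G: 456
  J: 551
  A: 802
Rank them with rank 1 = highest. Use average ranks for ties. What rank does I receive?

6

Sorted (descending): 872, 802, 785, 785, 551, 508, 469, 456, 456
The 2 values of 785 occupy positions 3–4 → average rank (3+4)/2 = 3.5.
The 2 values of 456 occupy positions 8–9 → average rank (8+9)/2 = 8.5.
I has value 508 → rank 6.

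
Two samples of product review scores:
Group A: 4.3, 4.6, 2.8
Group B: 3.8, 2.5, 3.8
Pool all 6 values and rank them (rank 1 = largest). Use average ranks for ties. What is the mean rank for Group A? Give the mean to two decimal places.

2.67

Sorted (descending): 4.6, 4.3, 3.8, 3.8, 2.8, 2.5
The 2 values of 3.8 occupy positions 3–4 → average rank (3+4)/2 = 3.5.
Group A values → pooled ranks: 4.3→2, 4.6→1, 2.8→5
Mean rank = (2 + 1 + 5) / 3 = 2.67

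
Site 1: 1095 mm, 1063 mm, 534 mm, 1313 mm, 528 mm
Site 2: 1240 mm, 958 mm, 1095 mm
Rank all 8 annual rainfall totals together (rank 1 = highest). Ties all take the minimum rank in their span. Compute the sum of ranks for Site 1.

24

Sorted (descending): 1313, 1240, 1095, 1095, 1063, 958, 534, 528
The 2 values of 1095 occupy positions 3–4 → each gets rank 3.
Site 1 values → pooled ranks: 1095→3, 1063→5, 534→7, 1313→1, 528→8
Rank sum = 3 + 5 + 7 + 1 + 8 = 24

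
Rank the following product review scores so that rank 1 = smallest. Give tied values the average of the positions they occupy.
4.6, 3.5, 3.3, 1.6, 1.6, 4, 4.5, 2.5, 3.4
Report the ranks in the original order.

Sorted (ascending): 1.6, 1.6, 2.5, 3.3, 3.4, 3.5, 4, 4.5, 4.6
The 2 values of 1.6 occupy positions 1–2 → average rank (1+2)/2 = 1.5.

9, 6, 4, 1.5, 1.5, 7, 8, 3, 5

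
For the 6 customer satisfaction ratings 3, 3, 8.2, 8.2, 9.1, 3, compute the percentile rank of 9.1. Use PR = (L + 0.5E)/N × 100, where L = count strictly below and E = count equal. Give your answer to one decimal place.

91.7

N = 6.
Strictly below 9.1: 5. Equal to 9.1: 1.
PR = (5 + 0.5·1)/6 × 100 = 91.7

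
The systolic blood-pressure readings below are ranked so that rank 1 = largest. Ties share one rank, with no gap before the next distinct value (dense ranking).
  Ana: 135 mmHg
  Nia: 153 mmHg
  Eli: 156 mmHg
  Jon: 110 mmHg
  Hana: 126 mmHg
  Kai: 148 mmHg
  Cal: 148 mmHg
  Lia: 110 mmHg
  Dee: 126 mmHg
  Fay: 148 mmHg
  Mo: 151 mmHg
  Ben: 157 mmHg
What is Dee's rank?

Sorted (descending): 157, 156, 153, 151, 148, 148, 148, 135, 126, 126, 110, 110
The 3 values of 148 share dense rank 5.
The 2 values of 126 share dense rank 7.
The 2 values of 110 share dense rank 8.
Remaining distinct values take the next consecutive integers.
Dee has value 126 mmHg → rank 7.

7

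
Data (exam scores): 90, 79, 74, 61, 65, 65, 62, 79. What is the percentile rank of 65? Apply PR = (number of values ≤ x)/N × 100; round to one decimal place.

50.0

N = 8.
Strictly below 65: 2. Equal to 65: 2.
PR = 4/8 × 100 = 50.0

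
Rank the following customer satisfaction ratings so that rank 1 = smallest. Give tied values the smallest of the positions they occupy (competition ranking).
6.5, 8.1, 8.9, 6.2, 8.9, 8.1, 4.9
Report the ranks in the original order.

Sorted (ascending): 4.9, 6.2, 6.5, 8.1, 8.1, 8.9, 8.9
The 2 values of 8.1 occupy positions 4–5 → each gets rank 4.
The 2 values of 8.9 occupy positions 6–7 → each gets rank 6.

3, 4, 6, 2, 6, 4, 1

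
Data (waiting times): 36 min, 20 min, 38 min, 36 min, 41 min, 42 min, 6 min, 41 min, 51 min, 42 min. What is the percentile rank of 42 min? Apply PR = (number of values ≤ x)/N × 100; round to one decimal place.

N = 10.
Strictly below 42: 7. Equal to 42: 2.
PR = 9/10 × 100 = 90.0

90.0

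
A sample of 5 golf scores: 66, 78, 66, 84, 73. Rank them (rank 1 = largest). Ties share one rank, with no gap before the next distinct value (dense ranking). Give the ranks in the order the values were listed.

4, 2, 4, 1, 3

Sorted (descending): 84, 78, 73, 66, 66
The 2 values of 66 share dense rank 4.
Remaining distinct values take the next consecutive integers.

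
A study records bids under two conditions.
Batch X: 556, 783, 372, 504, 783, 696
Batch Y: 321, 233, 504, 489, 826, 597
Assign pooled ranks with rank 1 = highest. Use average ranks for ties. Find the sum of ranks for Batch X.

32.5

Sorted (descending): 826, 783, 783, 696, 597, 556, 504, 504, 489, 372, 321, 233
The 2 values of 783 occupy positions 2–3 → average rank (2+3)/2 = 2.5.
The 2 values of 504 occupy positions 7–8 → average rank (7+8)/2 = 7.5.
Batch X values → pooled ranks: 556→6, 783→2.5, 372→10, 504→7.5, 783→2.5, 696→4
Rank sum = 6 + 2.5 + 10 + 7.5 + 2.5 + 4 = 32.5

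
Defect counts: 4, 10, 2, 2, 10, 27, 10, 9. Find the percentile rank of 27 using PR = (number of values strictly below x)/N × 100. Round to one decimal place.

87.5

N = 8.
Strictly below 27: 7. Equal to 27: 1.
PR = 7/8 × 100 = 87.5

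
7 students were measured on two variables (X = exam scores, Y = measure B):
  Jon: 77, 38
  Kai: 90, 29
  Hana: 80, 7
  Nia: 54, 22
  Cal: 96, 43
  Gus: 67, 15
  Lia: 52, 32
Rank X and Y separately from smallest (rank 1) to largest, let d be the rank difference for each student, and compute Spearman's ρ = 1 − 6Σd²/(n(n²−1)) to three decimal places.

Ranks of variable 1: 4, 6, 5, 2, 7, 3, 1
Ranks of variable 2: 6, 4, 1, 3, 7, 2, 5
d = r₁ − r₂: -2, 2, 4, -1, 0, 1, -4
d²: 4, 4, 16, 1, 0, 1, 16; Σd² = 42
ρ = 1 − 6·42/(7·48) = 1 − 252/336 = 0.250

0.250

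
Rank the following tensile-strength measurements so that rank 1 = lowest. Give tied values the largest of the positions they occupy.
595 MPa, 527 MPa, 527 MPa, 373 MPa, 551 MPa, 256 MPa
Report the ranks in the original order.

Sorted (ascending): 256, 373, 527, 527, 551, 595
The 2 values of 527 occupy positions 3–4 → each gets rank 4.

6, 4, 4, 2, 5, 1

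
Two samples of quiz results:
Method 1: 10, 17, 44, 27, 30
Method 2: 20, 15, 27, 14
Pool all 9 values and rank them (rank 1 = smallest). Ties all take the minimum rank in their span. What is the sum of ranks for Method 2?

16

Sorted (ascending): 10, 14, 15, 17, 20, 27, 27, 30, 44
The 2 values of 27 occupy positions 6–7 → each gets rank 6.
Method 2 values → pooled ranks: 20→5, 15→3, 27→6, 14→2
Rank sum = 5 + 3 + 6 + 2 = 16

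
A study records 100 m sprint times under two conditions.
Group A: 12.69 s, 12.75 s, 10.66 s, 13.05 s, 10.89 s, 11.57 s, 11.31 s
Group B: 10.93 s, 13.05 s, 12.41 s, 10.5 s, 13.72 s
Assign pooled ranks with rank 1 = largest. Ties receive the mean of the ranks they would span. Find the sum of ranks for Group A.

47.5

Sorted (descending): 13.72, 13.05, 13.05, 12.75, 12.69, 12.41, 11.57, 11.31, 10.93, 10.89, 10.66, 10.5
The 2 values of 13.05 occupy positions 2–3 → average rank (2+3)/2 = 2.5.
Group A values → pooled ranks: 12.69→5, 12.75→4, 10.66→11, 13.05→2.5, 10.89→10, 11.57→7, 11.31→8
Rank sum = 5 + 4 + 11 + 2.5 + 10 + 7 + 8 = 47.5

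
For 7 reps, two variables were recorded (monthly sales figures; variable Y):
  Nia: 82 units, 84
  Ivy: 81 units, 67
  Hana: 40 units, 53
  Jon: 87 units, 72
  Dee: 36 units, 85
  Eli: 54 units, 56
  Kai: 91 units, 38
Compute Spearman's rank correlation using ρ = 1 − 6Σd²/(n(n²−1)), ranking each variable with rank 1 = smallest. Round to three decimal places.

Ranks of variable 1: 5, 4, 2, 6, 1, 3, 7
Ranks of variable 2: 6, 4, 2, 5, 7, 3, 1
d = r₁ − r₂: -1, 0, 0, 1, -6, 0, 6
d²: 1, 0, 0, 1, 36, 0, 36; Σd² = 74
ρ = 1 − 6·74/(7·48) = 1 − 444/336 = -0.321

-0.321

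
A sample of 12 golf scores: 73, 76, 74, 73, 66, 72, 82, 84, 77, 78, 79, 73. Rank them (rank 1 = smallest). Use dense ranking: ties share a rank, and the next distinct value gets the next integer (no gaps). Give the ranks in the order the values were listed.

Sorted (ascending): 66, 72, 73, 73, 73, 74, 76, 77, 78, 79, 82, 84
The 3 values of 73 share dense rank 3.
Remaining distinct values take the next consecutive integers.

3, 5, 4, 3, 1, 2, 9, 10, 6, 7, 8, 3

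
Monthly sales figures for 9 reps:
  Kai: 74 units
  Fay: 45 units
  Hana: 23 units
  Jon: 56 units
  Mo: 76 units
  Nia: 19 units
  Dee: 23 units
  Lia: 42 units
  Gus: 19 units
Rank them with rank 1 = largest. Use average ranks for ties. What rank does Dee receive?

Sorted (descending): 76, 74, 56, 45, 42, 23, 23, 19, 19
The 2 values of 23 occupy positions 6–7 → average rank (6+7)/2 = 6.5.
The 2 values of 19 occupy positions 8–9 → average rank (8+9)/2 = 8.5.
Dee has value 23 units → rank 6.5.

6.5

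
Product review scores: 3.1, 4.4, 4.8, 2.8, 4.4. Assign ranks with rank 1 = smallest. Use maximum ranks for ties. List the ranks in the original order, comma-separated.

2, 4, 5, 1, 4

Sorted (ascending): 2.8, 3.1, 4.4, 4.4, 4.8
The 2 values of 4.4 occupy positions 3–4 → each gets rank 4.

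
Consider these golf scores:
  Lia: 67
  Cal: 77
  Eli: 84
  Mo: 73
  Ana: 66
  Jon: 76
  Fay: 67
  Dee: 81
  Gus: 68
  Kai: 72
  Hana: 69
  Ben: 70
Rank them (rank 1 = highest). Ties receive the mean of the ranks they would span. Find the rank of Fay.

Sorted (descending): 84, 81, 77, 76, 73, 72, 70, 69, 68, 67, 67, 66
The 2 values of 67 occupy positions 10–11 → average rank (10+11)/2 = 10.5.
Fay has value 67 → rank 10.5.

10.5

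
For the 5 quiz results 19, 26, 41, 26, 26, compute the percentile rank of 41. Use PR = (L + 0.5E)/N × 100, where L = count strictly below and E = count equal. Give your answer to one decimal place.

90.0

N = 5.
Strictly below 41: 4. Equal to 41: 1.
PR = (4 + 0.5·1)/5 × 100 = 90.0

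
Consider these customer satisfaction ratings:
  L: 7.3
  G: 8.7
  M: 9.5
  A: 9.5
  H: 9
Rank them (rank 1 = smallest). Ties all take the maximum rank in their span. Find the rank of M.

Sorted (ascending): 7.3, 8.7, 9, 9.5, 9.5
The 2 values of 9.5 occupy positions 4–5 → each gets rank 5.
M has value 9.5 → rank 5.

5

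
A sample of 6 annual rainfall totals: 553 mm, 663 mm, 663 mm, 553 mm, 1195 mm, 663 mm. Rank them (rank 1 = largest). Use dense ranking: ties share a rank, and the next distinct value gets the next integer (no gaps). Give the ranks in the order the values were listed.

Sorted (descending): 1195, 663, 663, 663, 553, 553
The 3 values of 663 share dense rank 2.
The 2 values of 553 share dense rank 3.
Remaining distinct values take the next consecutive integers.

3, 2, 2, 3, 1, 2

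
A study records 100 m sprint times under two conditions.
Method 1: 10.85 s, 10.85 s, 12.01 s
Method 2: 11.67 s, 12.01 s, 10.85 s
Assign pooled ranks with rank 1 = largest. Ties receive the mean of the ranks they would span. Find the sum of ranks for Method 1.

11.5

Sorted (descending): 12.01, 12.01, 11.67, 10.85, 10.85, 10.85
The 2 values of 12.01 occupy positions 1–2 → average rank (1+2)/2 = 1.5.
The 3 values of 10.85 occupy positions 4–6 → average rank 5.
Method 1 values → pooled ranks: 10.85→5, 10.85→5, 12.01→1.5
Rank sum = 5 + 5 + 1.5 = 11.5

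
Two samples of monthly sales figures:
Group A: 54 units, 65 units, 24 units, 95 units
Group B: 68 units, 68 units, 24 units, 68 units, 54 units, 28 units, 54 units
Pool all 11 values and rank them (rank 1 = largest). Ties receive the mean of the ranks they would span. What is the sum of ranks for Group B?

42.5

Sorted (descending): 95, 68, 68, 68, 65, 54, 54, 54, 28, 24, 24
The 3 values of 68 occupy positions 2–4 → average rank 3.
The 3 values of 54 occupy positions 6–8 → average rank 7.
The 2 values of 24 occupy positions 10–11 → average rank (10+11)/2 = 10.5.
Group B values → pooled ranks: 68→3, 68→3, 24→10.5, 68→3, 54→7, 28→9, 54→7
Rank sum = 3 + 3 + 10.5 + 3 + 7 + 9 + 7 = 42.5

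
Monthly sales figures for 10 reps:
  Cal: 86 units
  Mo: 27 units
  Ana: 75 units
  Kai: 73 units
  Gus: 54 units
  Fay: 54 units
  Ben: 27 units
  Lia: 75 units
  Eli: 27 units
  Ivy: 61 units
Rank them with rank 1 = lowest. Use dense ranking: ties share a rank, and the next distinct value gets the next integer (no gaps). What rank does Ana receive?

Sorted (ascending): 27, 27, 27, 54, 54, 61, 73, 75, 75, 86
The 3 values of 27 share dense rank 1.
The 2 values of 54 share dense rank 2.
The 2 values of 75 share dense rank 5.
Remaining distinct values take the next consecutive integers.
Ana has value 75 units → rank 5.

5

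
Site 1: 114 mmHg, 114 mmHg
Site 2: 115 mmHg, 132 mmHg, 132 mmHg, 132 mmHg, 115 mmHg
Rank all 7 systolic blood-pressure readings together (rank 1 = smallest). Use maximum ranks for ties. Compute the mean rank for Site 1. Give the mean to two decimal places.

2.00

Sorted (ascending): 114, 114, 115, 115, 132, 132, 132
The 2 values of 114 occupy positions 1–2 → each gets rank 2.
The 2 values of 115 occupy positions 3–4 → each gets rank 4.
The 3 values of 132 occupy positions 5–7 → each gets rank 7.
Site 1 values → pooled ranks: 114→2, 114→2
Mean rank = (2 + 2) / 2 = 2.00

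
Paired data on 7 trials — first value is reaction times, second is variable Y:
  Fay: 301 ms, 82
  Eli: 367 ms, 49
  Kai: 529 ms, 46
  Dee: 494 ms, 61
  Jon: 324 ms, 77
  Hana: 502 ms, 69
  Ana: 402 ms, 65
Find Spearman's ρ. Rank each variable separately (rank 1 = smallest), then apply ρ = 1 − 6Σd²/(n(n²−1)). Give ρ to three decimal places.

-0.679

Ranks of variable 1: 1, 3, 7, 5, 2, 6, 4
Ranks of variable 2: 7, 2, 1, 3, 6, 5, 4
d = r₁ − r₂: -6, 1, 6, 2, -4, 1, 0
d²: 36, 1, 36, 4, 16, 1, 0; Σd² = 94
ρ = 1 − 6·94/(7·48) = 1 − 564/336 = -0.679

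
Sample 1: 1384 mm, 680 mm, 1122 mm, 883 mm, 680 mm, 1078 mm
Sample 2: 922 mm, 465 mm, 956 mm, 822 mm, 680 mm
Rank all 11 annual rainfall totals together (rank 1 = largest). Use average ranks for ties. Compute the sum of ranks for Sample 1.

30

Sorted (descending): 1384, 1122, 1078, 956, 922, 883, 822, 680, 680, 680, 465
The 3 values of 680 occupy positions 8–10 → average rank 9.
Sample 1 values → pooled ranks: 1384→1, 680→9, 1122→2, 883→6, 680→9, 1078→3
Rank sum = 1 + 9 + 2 + 6 + 9 + 3 = 30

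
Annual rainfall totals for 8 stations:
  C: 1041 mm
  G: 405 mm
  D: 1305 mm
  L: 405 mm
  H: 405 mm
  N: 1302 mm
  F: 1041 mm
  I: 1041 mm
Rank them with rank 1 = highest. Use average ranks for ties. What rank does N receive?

Sorted (descending): 1305, 1302, 1041, 1041, 1041, 405, 405, 405
The 3 values of 1041 occupy positions 3–5 → average rank 4.
The 3 values of 405 occupy positions 6–8 → average rank 7.
N has value 1302 mm → rank 2.

2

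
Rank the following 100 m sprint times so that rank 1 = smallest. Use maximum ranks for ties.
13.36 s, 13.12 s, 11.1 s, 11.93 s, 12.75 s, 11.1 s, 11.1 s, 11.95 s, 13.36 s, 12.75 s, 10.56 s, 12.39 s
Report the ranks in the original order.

Sorted (ascending): 10.56, 11.1, 11.1, 11.1, 11.93, 11.95, 12.39, 12.75, 12.75, 13.12, 13.36, 13.36
The 3 values of 11.1 occupy positions 2–4 → each gets rank 4.
The 2 values of 12.75 occupy positions 8–9 → each gets rank 9.
The 2 values of 13.36 occupy positions 11–12 → each gets rank 12.

12, 10, 4, 5, 9, 4, 4, 6, 12, 9, 1, 7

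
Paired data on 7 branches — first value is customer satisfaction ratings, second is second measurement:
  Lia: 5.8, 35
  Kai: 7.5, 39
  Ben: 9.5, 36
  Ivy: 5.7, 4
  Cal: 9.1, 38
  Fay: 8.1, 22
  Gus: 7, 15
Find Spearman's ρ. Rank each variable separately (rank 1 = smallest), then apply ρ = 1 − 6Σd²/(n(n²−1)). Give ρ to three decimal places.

Ranks of variable 1: 2, 4, 7, 1, 6, 5, 3
Ranks of variable 2: 4, 7, 5, 1, 6, 3, 2
d = r₁ − r₂: -2, -3, 2, 0, 0, 2, 1
d²: 4, 9, 4, 0, 0, 4, 1; Σd² = 22
ρ = 1 − 6·22/(7·48) = 1 − 132/336 = 0.607

0.607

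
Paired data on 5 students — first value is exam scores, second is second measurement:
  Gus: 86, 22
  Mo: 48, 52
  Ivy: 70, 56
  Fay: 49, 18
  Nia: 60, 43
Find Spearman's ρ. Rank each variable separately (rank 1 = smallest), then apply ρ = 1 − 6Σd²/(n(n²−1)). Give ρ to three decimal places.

0.000

Ranks of variable 1: 5, 1, 4, 2, 3
Ranks of variable 2: 2, 4, 5, 1, 3
d = r₁ − r₂: 3, -3, -1, 1, 0
d²: 9, 9, 1, 1, 0; Σd² = 20
ρ = 1 − 6·20/(5·24) = 1 − 120/120 = 0.000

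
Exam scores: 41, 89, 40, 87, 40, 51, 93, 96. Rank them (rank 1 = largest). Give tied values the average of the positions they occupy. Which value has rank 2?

93

Sorted (descending): 96, 93, 89, 87, 51, 41, 40, 40
The 2 values of 40 occupy positions 7–8 → average rank (7+8)/2 = 7.5.
Rank 2 → value 93.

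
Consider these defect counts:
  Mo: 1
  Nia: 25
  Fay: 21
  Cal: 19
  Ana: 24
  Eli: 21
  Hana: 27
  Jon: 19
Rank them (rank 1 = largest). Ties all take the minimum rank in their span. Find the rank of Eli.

4

Sorted (descending): 27, 25, 24, 21, 21, 19, 19, 1
The 2 values of 21 occupy positions 4–5 → each gets rank 4.
The 2 values of 19 occupy positions 6–7 → each gets rank 6.
Eli has value 21 → rank 4.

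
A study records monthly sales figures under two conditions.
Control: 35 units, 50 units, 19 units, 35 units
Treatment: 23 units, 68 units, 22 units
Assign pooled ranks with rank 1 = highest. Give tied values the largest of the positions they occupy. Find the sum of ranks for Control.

17

Sorted (descending): 68, 50, 35, 35, 23, 22, 19
The 2 values of 35 occupy positions 3–4 → each gets rank 4.
Control values → pooled ranks: 35→4, 50→2, 19→7, 35→4
Rank sum = 4 + 2 + 7 + 4 = 17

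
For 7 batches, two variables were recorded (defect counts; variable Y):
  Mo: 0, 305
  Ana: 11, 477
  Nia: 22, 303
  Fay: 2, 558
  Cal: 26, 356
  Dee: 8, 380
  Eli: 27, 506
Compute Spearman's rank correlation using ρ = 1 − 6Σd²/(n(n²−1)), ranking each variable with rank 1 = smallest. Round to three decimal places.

Ranks of variable 1: 1, 4, 5, 2, 6, 3, 7
Ranks of variable 2: 2, 5, 1, 7, 3, 4, 6
d = r₁ − r₂: -1, -1, 4, -5, 3, -1, 1
d²: 1, 1, 16, 25, 9, 1, 1; Σd² = 54
ρ = 1 − 6·54/(7·48) = 1 − 324/336 = 0.036

0.036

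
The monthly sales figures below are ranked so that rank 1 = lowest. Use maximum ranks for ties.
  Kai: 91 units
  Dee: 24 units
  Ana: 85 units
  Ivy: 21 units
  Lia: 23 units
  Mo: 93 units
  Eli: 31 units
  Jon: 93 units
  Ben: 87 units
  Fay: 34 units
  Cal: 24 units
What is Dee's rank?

4

Sorted (ascending): 21, 23, 24, 24, 31, 34, 85, 87, 91, 93, 93
The 2 values of 24 occupy positions 3–4 → each gets rank 4.
The 2 values of 93 occupy positions 10–11 → each gets rank 11.
Dee has value 24 units → rank 4.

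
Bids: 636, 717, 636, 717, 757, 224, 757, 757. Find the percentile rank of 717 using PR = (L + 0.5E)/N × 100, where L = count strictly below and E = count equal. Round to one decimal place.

50.0

N = 8.
Strictly below 717: 3. Equal to 717: 2.
PR = (3 + 0.5·2)/8 × 100 = 50.0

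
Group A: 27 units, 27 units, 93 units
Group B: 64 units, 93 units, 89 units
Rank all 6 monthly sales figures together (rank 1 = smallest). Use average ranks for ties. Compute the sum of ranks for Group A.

8.5

Sorted (ascending): 27, 27, 64, 89, 93, 93
The 2 values of 27 occupy positions 1–2 → average rank (1+2)/2 = 1.5.
The 2 values of 93 occupy positions 5–6 → average rank (5+6)/2 = 5.5.
Group A values → pooled ranks: 27→1.5, 27→1.5, 93→5.5
Rank sum = 1.5 + 1.5 + 5.5 = 8.5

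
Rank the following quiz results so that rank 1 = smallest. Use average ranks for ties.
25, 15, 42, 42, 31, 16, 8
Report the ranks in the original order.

4, 2, 6.5, 6.5, 5, 3, 1

Sorted (ascending): 8, 15, 16, 25, 31, 42, 42
The 2 values of 42 occupy positions 6–7 → average rank (6+7)/2 = 6.5.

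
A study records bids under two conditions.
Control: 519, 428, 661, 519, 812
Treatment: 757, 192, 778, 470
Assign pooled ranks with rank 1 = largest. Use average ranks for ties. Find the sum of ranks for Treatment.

21

Sorted (descending): 812, 778, 757, 661, 519, 519, 470, 428, 192
The 2 values of 519 occupy positions 5–6 → average rank (5+6)/2 = 5.5.
Treatment values → pooled ranks: 757→3, 192→9, 778→2, 470→7
Rank sum = 3 + 9 + 2 + 7 = 21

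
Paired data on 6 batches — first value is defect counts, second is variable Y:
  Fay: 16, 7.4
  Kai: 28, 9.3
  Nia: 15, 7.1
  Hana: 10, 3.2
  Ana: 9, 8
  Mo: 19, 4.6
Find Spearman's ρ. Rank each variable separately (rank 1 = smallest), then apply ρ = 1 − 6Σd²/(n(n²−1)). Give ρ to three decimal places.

Ranks of variable 1: 4, 6, 3, 2, 1, 5
Ranks of variable 2: 4, 6, 3, 1, 5, 2
d = r₁ − r₂: 0, 0, 0, 1, -4, 3
d²: 0, 0, 0, 1, 16, 9; Σd² = 26
ρ = 1 − 6·26/(6·35) = 1 − 156/210 = 0.257

0.257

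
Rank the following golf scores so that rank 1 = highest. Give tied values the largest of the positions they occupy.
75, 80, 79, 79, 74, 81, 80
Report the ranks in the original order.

6, 3, 5, 5, 7, 1, 3

Sorted (descending): 81, 80, 80, 79, 79, 75, 74
The 2 values of 80 occupy positions 2–3 → each gets rank 3.
The 2 values of 79 occupy positions 4–5 → each gets rank 5.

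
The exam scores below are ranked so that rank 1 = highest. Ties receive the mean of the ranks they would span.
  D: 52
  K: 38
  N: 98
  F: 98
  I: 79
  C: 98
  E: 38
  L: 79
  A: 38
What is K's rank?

Sorted (descending): 98, 98, 98, 79, 79, 52, 38, 38, 38
The 3 values of 98 occupy positions 1–3 → average rank 2.
The 2 values of 79 occupy positions 4–5 → average rank (4+5)/2 = 4.5.
The 3 values of 38 occupy positions 7–9 → average rank 8.
K has value 38 → rank 8.

8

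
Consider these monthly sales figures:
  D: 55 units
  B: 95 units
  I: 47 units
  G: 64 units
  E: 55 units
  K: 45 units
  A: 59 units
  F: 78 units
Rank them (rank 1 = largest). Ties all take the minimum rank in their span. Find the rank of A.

4

Sorted (descending): 95, 78, 64, 59, 55, 55, 47, 45
The 2 values of 55 occupy positions 5–6 → each gets rank 5.
A has value 59 units → rank 4.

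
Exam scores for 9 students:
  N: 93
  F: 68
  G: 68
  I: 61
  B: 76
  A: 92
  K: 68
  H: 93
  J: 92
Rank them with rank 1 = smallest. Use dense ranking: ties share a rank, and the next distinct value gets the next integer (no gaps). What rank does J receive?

Sorted (ascending): 61, 68, 68, 68, 76, 92, 92, 93, 93
The 3 values of 68 share dense rank 2.
The 2 values of 92 share dense rank 4.
The 2 values of 93 share dense rank 5.
Remaining distinct values take the next consecutive integers.
J has value 92 → rank 4.

4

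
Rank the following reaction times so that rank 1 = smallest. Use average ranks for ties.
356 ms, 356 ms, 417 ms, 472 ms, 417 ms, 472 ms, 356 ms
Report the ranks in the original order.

Sorted (ascending): 356, 356, 356, 417, 417, 472, 472
The 3 values of 356 occupy positions 1–3 → average rank 2.
The 2 values of 417 occupy positions 4–5 → average rank (4+5)/2 = 4.5.
The 2 values of 472 occupy positions 6–7 → average rank (6+7)/2 = 6.5.

2, 2, 4.5, 6.5, 4.5, 6.5, 2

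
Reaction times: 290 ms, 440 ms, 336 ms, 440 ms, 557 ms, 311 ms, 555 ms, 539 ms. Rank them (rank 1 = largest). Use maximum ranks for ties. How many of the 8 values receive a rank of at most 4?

Sorted (descending): 557, 555, 539, 440, 440, 336, 311, 290
The 2 values of 440 occupy positions 4–5 → each gets rank 5.
Ranks ≤ 4: {1, 2, 3} → 3 values.

3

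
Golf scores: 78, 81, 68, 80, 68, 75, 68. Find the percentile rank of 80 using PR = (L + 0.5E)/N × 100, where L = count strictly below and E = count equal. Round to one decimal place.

N = 7.
Strictly below 80: 5. Equal to 80: 1.
PR = (5 + 0.5·1)/7 × 100 = 78.6

78.6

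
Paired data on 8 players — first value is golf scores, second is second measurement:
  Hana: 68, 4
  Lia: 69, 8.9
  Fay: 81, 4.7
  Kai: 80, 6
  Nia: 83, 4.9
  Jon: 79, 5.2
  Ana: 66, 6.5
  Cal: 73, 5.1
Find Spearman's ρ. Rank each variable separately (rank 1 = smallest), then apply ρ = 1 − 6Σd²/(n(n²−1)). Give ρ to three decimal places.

Ranks of variable 1: 2, 3, 7, 6, 8, 5, 1, 4
Ranks of variable 2: 1, 8, 2, 6, 3, 5, 7, 4
d = r₁ − r₂: 1, -5, 5, 0, 5, 0, -6, 0
d²: 1, 25, 25, 0, 25, 0, 36, 0; Σd² = 112
ρ = 1 − 6·112/(8·63) = 1 − 672/504 = -0.333

-0.333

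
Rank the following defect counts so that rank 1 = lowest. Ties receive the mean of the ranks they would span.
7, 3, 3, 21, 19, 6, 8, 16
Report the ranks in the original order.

Sorted (ascending): 3, 3, 6, 7, 8, 16, 19, 21
The 2 values of 3 occupy positions 1–2 → average rank (1+2)/2 = 1.5.

4, 1.5, 1.5, 8, 7, 3, 5, 6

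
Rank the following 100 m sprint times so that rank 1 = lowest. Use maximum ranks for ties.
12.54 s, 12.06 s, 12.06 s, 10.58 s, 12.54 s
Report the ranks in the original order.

Sorted (ascending): 10.58, 12.06, 12.06, 12.54, 12.54
The 2 values of 12.06 occupy positions 2–3 → each gets rank 3.
The 2 values of 12.54 occupy positions 4–5 → each gets rank 5.

5, 3, 3, 1, 5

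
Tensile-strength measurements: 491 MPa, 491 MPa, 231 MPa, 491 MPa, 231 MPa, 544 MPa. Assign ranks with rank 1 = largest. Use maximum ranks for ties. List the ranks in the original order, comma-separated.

Sorted (descending): 544, 491, 491, 491, 231, 231
The 3 values of 491 occupy positions 2–4 → each gets rank 4.
The 2 values of 231 occupy positions 5–6 → each gets rank 6.

4, 4, 6, 4, 6, 1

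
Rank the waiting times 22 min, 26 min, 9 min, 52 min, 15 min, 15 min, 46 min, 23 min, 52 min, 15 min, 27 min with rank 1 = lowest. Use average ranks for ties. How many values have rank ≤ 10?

9

Sorted (ascending): 9, 15, 15, 15, 22, 23, 26, 27, 46, 52, 52
The 3 values of 15 occupy positions 2–4 → average rank 3.
The 2 values of 52 occupy positions 10–11 → average rank (10+11)/2 = 10.5.
Ranks ≤ 10: {1, 3, 3, 3, 5, 6, 7, 8, 9} → 9 values.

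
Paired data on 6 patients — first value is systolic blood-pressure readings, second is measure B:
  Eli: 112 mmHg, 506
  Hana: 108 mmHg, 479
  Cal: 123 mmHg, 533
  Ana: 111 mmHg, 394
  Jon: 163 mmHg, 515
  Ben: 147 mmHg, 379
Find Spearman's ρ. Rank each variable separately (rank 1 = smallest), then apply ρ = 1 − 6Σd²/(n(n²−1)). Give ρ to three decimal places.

0.257

Ranks of variable 1: 3, 1, 4, 2, 6, 5
Ranks of variable 2: 4, 3, 6, 2, 5, 1
d = r₁ − r₂: -1, -2, -2, 0, 1, 4
d²: 1, 4, 4, 0, 1, 16; Σd² = 26
ρ = 1 − 6·26/(6·35) = 1 − 156/210 = 0.257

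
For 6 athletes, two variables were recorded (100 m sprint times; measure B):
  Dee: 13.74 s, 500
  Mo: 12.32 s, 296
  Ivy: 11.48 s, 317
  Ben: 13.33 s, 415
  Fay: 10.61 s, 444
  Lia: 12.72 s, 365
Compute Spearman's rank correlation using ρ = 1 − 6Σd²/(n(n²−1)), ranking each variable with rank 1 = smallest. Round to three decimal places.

0.371

Ranks of variable 1: 6, 3, 2, 5, 1, 4
Ranks of variable 2: 6, 1, 2, 4, 5, 3
d = r₁ − r₂: 0, 2, 0, 1, -4, 1
d²: 0, 4, 0, 1, 16, 1; Σd² = 22
ρ = 1 − 6·22/(6·35) = 1 − 132/210 = 0.371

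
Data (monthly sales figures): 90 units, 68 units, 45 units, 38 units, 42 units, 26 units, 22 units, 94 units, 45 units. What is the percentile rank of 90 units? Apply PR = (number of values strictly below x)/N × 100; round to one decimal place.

N = 9.
Strictly below 90: 7. Equal to 90: 1.
PR = 7/9 × 100 = 77.8

77.8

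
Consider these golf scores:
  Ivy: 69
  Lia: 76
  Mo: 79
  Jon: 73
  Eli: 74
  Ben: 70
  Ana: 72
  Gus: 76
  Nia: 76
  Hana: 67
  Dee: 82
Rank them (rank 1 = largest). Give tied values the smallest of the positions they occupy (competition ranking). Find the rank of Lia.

Sorted (descending): 82, 79, 76, 76, 76, 74, 73, 72, 70, 69, 67
The 3 values of 76 occupy positions 3–5 → each gets rank 3.
Lia has value 76 → rank 3.

3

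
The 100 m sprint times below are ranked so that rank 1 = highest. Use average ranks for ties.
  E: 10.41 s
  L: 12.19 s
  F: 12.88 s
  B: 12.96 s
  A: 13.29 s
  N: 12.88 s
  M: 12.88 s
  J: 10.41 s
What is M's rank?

4

Sorted (descending): 13.29, 12.96, 12.88, 12.88, 12.88, 12.19, 10.41, 10.41
The 3 values of 12.88 occupy positions 3–5 → average rank 4.
The 2 values of 10.41 occupy positions 7–8 → average rank (7+8)/2 = 7.5.
M has value 12.88 s → rank 4.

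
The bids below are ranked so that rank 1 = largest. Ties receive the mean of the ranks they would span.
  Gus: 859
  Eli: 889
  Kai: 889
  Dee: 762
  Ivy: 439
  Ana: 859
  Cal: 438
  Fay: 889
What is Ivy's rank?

7

Sorted (descending): 889, 889, 889, 859, 859, 762, 439, 438
The 3 values of 889 occupy positions 1–3 → average rank 2.
The 2 values of 859 occupy positions 4–5 → average rank (4+5)/2 = 4.5.
Ivy has value 439 → rank 7.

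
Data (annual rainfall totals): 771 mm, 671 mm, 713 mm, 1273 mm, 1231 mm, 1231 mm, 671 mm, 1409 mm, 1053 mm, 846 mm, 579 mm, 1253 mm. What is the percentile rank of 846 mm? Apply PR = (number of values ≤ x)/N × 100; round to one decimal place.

N = 12.
Strictly below 846: 5. Equal to 846: 1.
PR = 6/12 × 100 = 50.0

50.0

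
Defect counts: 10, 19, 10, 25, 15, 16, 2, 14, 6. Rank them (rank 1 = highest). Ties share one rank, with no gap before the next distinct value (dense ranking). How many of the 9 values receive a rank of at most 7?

Sorted (descending): 25, 19, 16, 15, 14, 10, 10, 6, 2
The 2 values of 10 share dense rank 6.
Remaining distinct values take the next consecutive integers.
Ranks ≤ 7: {1, 2, 3, 4, 5, 6, 6, 7} → 8 values.

8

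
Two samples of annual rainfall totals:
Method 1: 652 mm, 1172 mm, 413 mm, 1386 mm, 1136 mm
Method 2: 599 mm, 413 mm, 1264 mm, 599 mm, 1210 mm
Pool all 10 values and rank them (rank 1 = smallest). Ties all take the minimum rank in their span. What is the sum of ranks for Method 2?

24

Sorted (ascending): 413, 413, 599, 599, 652, 1136, 1172, 1210, 1264, 1386
The 2 values of 413 occupy positions 1–2 → each gets rank 1.
The 2 values of 599 occupy positions 3–4 → each gets rank 3.
Method 2 values → pooled ranks: 599→3, 413→1, 1264→9, 599→3, 1210→8
Rank sum = 3 + 1 + 9 + 3 + 8 = 24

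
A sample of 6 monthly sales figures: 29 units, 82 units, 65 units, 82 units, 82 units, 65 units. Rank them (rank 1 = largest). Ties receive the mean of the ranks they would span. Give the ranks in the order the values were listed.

6, 2, 4.5, 2, 2, 4.5

Sorted (descending): 82, 82, 82, 65, 65, 29
The 3 values of 82 occupy positions 1–3 → average rank 2.
The 2 values of 65 occupy positions 4–5 → average rank (4+5)/2 = 4.5.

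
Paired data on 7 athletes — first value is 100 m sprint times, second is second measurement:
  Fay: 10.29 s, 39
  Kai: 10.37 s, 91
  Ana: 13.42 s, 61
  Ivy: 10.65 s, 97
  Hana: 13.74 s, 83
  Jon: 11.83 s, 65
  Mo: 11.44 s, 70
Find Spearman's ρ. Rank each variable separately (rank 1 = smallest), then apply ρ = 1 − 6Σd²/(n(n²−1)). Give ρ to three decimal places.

Ranks of variable 1: 1, 2, 6, 3, 7, 5, 4
Ranks of variable 2: 1, 6, 2, 7, 5, 3, 4
d = r₁ − r₂: 0, -4, 4, -4, 2, 2, 0
d²: 0, 16, 16, 16, 4, 4, 0; Σd² = 56
ρ = 1 − 6·56/(7·48) = 1 − 336/336 = 0.000

0.000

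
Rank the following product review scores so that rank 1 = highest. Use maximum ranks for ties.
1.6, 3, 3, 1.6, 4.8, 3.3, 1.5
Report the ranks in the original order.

6, 4, 4, 6, 1, 2, 7

Sorted (descending): 4.8, 3.3, 3, 3, 1.6, 1.6, 1.5
The 2 values of 3 occupy positions 3–4 → each gets rank 4.
The 2 values of 1.6 occupy positions 5–6 → each gets rank 6.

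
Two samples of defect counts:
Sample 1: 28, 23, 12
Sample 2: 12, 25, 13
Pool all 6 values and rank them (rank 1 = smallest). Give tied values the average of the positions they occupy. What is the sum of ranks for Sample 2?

9.5

Sorted (ascending): 12, 12, 13, 23, 25, 28
The 2 values of 12 occupy positions 1–2 → average rank (1+2)/2 = 1.5.
Sample 2 values → pooled ranks: 12→1.5, 25→5, 13→3
Rank sum = 1.5 + 5 + 3 = 9.5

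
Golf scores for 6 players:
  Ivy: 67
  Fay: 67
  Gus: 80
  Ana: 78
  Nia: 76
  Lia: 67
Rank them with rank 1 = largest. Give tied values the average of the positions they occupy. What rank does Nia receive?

3

Sorted (descending): 80, 78, 76, 67, 67, 67
The 3 values of 67 occupy positions 4–6 → average rank 5.
Nia has value 76 → rank 3.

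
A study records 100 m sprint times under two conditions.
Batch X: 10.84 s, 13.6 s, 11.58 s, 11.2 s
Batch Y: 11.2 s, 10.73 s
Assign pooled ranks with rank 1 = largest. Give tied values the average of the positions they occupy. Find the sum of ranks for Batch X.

11.5

Sorted (descending): 13.6, 11.58, 11.2, 11.2, 10.84, 10.73
The 2 values of 11.2 occupy positions 3–4 → average rank (3+4)/2 = 3.5.
Batch X values → pooled ranks: 10.84→5, 13.6→1, 11.58→2, 11.2→3.5
Rank sum = 5 + 1 + 2 + 3.5 = 11.5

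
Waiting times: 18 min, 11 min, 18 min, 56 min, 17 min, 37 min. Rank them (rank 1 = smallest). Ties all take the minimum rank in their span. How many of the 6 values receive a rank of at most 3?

4

Sorted (ascending): 11, 17, 18, 18, 37, 56
The 2 values of 18 occupy positions 3–4 → each gets rank 3.
Ranks ≤ 3: {1, 2, 3, 3} → 4 values.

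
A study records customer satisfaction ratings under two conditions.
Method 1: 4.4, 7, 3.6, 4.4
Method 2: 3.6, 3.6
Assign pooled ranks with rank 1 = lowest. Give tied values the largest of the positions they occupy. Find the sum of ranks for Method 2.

6

Sorted (ascending): 3.6, 3.6, 3.6, 4.4, 4.4, 7
The 3 values of 3.6 occupy positions 1–3 → each gets rank 3.
The 2 values of 4.4 occupy positions 4–5 → each gets rank 5.
Method 2 values → pooled ranks: 3.6→3, 3.6→3
Rank sum = 3 + 3 = 6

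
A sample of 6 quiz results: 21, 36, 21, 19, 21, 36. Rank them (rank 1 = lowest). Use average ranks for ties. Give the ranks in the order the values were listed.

Sorted (ascending): 19, 21, 21, 21, 36, 36
The 3 values of 21 occupy positions 2–4 → average rank 3.
The 2 values of 36 occupy positions 5–6 → average rank (5+6)/2 = 5.5.

3, 5.5, 3, 1, 3, 5.5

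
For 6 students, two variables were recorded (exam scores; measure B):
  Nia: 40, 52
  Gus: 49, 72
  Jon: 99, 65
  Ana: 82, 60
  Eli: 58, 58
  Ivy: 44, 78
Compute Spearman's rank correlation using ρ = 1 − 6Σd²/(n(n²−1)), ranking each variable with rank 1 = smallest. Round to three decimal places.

0.086

Ranks of variable 1: 1, 3, 6, 5, 4, 2
Ranks of variable 2: 1, 5, 4, 3, 2, 6
d = r₁ − r₂: 0, -2, 2, 2, 2, -4
d²: 0, 4, 4, 4, 4, 16; Σd² = 32
ρ = 1 − 6·32/(6·35) = 1 − 192/210 = 0.086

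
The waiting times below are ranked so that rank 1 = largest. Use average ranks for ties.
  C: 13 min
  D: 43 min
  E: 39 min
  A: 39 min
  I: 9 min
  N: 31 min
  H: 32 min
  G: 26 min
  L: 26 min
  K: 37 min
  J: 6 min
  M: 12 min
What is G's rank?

Sorted (descending): 43, 39, 39, 37, 32, 31, 26, 26, 13, 12, 9, 6
The 2 values of 39 occupy positions 2–3 → average rank (2+3)/2 = 2.5.
The 2 values of 26 occupy positions 7–8 → average rank (7+8)/2 = 7.5.
G has value 26 min → rank 7.5.

7.5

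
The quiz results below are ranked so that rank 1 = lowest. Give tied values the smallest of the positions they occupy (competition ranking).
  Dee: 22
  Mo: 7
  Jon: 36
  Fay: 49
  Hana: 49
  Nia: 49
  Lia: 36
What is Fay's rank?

5

Sorted (ascending): 7, 22, 36, 36, 49, 49, 49
The 2 values of 36 occupy positions 3–4 → each gets rank 3.
The 3 values of 49 occupy positions 5–7 → each gets rank 5.
Fay has value 49 → rank 5.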